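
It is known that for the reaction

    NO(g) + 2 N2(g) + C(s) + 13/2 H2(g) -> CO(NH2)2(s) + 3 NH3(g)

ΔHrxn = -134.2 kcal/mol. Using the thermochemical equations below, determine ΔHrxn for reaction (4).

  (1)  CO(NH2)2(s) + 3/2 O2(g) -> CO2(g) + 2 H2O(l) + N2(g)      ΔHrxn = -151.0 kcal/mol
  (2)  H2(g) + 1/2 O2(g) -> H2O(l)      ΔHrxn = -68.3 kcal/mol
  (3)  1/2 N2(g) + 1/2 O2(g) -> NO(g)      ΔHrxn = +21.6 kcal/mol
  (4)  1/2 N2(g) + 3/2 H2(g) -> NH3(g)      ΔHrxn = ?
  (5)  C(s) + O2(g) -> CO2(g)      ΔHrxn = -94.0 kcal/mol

(1) reversed: +151.0 kcal/mol
(2) × 2: (2)·(-68.3) = -136.6 kcal/mol
(3) reversed: -21.6 kcal/mol
(4) × 3: contributes 3·x
(5) as written: -94.0 kcal/mol
-134.2 = (+151.0) + (-136.6) + (-21.6) + (-94.0) + 3·x
x = (-134.2 − (-101.2)) / (3) = -11.0 kcal/mol

ΔHrxn = -11.0 kcal/mol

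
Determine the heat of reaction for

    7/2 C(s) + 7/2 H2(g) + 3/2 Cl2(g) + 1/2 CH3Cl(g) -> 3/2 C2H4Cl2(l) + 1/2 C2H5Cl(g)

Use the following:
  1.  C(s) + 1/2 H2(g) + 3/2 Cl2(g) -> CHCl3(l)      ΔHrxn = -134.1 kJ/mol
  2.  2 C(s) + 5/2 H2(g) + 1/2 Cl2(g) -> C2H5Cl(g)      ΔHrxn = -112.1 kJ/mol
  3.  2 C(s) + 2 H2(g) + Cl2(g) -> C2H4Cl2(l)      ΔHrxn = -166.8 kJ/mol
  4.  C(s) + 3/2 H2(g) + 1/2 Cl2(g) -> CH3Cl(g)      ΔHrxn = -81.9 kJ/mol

eq. 1: not needed (CHCl3(l) appears nowhere else).
eq. 2 × 1/2 (×1/2 to match 1/2 C2H5Cl(g) in the target): (1/2)·(-112.1) = -56.05 kJ/mol
eq. 3 × 3/2 (scale by 3/2 for the 3/2 C2H4Cl2(l)): (3/2)·(-166.8) = -250.2 kJ/mol
eq. 4 reversed and × 1/2 (CH3Cl(g) must end up as a reactant; ×1/2 to match 1/2 CH3Cl(g) in the target): (-1/2)·(-81.9) = +40.95 kJ/mol
Summing the manipulated equations, ΔHrxn = (1/2)·(-112.1) + (3/2)·(-166.8) + (-1/2)·(-81.9) = -265.3 kJ/mol

ΔHrxn = -265.3 kJ/mol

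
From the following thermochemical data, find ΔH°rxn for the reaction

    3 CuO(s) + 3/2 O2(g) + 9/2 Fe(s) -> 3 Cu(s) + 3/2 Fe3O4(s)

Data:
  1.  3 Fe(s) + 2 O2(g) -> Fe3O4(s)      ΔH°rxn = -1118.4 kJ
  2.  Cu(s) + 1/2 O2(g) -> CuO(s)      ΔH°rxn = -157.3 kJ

eq. 1 × 3/2 (×3/2 to match 3/2 Fe3O4(s) in the target): (3/2)·(-1118.4) = -1677.6 kJ
eq. 2 reversed and × 3 (reverse to put CuO(s) on the reactant side; scale by 3 for the 3 CuO(s)): (-3)·(-157.3) = +471.9 kJ
Since enthalpy is a state function, ΔH°rxn = (3/2)·(-1118.4) + (-3)·(-157.3) = -1205.7 kJ

ΔH°rxn = -1205.7 kJ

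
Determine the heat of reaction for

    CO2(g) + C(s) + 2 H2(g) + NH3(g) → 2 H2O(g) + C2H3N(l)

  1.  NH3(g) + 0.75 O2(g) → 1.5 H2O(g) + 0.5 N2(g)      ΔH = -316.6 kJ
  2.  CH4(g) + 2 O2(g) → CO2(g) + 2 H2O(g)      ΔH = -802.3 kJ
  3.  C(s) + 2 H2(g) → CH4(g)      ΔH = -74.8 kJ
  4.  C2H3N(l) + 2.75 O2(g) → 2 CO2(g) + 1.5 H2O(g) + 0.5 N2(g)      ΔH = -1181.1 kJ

eq. 1 as written: -316.6 kJ
eq. 2 as written: -802.3 kJ
eq. 3 as written: -74.8 kJ
eq. 4 reversed: +1181.1 kJ
By Hess's law, ΔH = (1)·(-316.6) + (1)·(-802.3) + (1)·(-74.8) + (-1)·(-1181.1) = -12.6 kJ

ΔH = -12.6 kJ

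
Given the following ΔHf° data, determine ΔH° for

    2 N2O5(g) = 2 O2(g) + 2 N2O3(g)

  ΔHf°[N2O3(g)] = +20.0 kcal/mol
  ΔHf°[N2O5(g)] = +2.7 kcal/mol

ΔH° = 34.6 kcal/mol

ΔH°rxn = Σ nΔHf°(products) − Σ nΔHf°(reactants).
Products: 2·(+0.0) + 2·(+20.0) = +40.0
Reactants: 2·(+2.7) = +5.4
ΔH° = (+40.0) − (+5.4) = 34.6 kcal/mol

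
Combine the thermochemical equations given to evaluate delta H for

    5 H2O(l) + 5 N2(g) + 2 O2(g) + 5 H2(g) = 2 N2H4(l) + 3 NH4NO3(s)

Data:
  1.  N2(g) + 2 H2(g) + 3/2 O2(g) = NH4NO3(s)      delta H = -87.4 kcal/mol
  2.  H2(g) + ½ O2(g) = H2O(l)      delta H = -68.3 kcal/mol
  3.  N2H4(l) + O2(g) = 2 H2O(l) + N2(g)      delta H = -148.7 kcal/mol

delta H = 103.5 kcal/mol

eq. 1 × 3: (3)·(-87.4) = -262.2 kcal/mol
eq. 2 reversed: +68.3 kcal/mol
eq. 3 reversed and × 2: (-2)·(-148.7) = +297.4 kcal/mol
Summing the manipulated equations, delta H = (3)·(-87.4) + (-1)·(-68.3) + (-2)·(-148.7) = 103.5 kcal/mol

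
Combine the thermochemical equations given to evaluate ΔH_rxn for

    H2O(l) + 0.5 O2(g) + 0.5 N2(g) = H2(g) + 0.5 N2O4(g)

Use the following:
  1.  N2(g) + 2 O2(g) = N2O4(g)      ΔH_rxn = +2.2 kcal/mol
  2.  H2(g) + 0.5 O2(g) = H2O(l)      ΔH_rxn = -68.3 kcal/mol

eq. 1 × 1/2 (scale by 1/2 for the 1/2 N2O4(g)): (1/2)·(+2.2) = +1.1 kcal/mol
eq. 2 reversed (reverse to put H2O(l) on the reactant side): +68.3 kcal/mol
ΔH_rxn = (+1.1) + (+68.3) = 69.4 kcal/mol

ΔH_rxn = 69.4 kcal/mol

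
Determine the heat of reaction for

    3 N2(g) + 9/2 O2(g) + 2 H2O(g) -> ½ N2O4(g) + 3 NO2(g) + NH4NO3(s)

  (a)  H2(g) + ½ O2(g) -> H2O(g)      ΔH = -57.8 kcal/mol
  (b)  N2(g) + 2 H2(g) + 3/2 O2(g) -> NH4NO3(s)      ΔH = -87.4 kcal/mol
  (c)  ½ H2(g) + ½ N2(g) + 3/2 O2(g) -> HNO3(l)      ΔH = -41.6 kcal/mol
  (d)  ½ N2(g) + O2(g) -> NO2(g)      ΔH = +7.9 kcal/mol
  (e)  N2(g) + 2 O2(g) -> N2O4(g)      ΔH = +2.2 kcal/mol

ΔH = 53.0 kcal/mol

(a) reversed and × 2: (-2)·(-57.8) = +115.6 kcal/mol
(b) as written: -87.4 kcal/mol
(c): not needed.
(d) × 3: (3)·(+7.9) = +23.7 kcal/mol
(e) × 1/2: (1/2)·(+2.2) = +1.1 kcal/mol
Summing the manipulated equations, ΔH = (+115.6) + (-87.4) + (+23.7) + (+1.1) = 53.0 kcal/mol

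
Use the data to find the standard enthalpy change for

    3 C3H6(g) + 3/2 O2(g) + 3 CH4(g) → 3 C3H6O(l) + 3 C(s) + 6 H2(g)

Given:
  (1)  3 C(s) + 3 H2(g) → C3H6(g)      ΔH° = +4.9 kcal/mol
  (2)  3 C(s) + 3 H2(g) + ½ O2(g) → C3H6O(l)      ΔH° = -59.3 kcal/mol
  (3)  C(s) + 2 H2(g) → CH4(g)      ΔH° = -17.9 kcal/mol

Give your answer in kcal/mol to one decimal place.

ΔH° = -138.9 kcal/mol

(1) reversed and × 3 (C3H6(g) must end up as a reactant; ×3 to match 3 C3H6(g) in the target): (-3)·(+4.9) = -14.7 kcal/mol
(2) × 3 (×3 to match 3 C3H6O(l) in the target): (3)·(-59.3) = -177.9 kcal/mol
(3) reversed and × 3 (reverse to put CH4(g) on the reactant side; ×3 to match 3 CH4(g) in the target): (-3)·(-17.9) = +53.7 kcal/mol
Summing the manipulated equations, ΔH° = (-3)·(+4.9) + (3)·(-59.3) + (-3)·(-17.9) = -138.9 kcal/mol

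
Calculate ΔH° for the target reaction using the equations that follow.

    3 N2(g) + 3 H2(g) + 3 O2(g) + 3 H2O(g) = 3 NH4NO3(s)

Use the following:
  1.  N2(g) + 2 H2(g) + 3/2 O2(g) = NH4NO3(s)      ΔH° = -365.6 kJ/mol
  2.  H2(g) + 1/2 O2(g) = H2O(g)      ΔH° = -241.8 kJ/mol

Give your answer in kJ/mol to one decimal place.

eq. 1 × 3: (3)·(-365.6) = -1096.8 kJ/mol
eq. 2 reversed and × 3: (-3)·(-241.8) = +725.4 kJ/mol
Combining the equations, ΔH° = (3)·(-365.6) + (-3)·(-241.8) = -371.4 kJ/mol

ΔH° = -371.4 kJ/mol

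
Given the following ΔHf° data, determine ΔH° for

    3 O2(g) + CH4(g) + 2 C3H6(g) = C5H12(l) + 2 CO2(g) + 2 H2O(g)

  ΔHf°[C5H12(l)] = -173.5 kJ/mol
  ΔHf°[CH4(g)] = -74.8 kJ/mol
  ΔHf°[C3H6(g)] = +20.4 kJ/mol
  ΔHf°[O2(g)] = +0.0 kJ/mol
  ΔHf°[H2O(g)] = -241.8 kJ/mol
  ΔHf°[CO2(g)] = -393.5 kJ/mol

ΔH° = -1410.1 kJ/mol

Products: 1·(-173.5) + 2·(-393.5) + 2·(-241.8) = -1444.1
Reactants: 3·(+0.0) + 1·(-74.8) + 2·(+20.4) = -34.0
ΔH° = (-1444.1) − (-34.0) = -1410.1 kJ/mol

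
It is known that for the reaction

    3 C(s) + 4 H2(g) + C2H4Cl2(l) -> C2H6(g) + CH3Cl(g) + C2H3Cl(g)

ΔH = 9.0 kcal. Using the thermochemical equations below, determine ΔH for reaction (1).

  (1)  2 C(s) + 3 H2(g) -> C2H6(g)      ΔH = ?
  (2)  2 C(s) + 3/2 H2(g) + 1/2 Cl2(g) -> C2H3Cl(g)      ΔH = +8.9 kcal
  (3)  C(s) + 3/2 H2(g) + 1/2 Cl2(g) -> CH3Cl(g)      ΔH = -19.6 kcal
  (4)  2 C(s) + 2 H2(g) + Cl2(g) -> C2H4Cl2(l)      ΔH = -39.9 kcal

ΔH = -20.2 kcal

(1) as written (C2H6(g) already on the product side): contributes x
(2) as written (C2H3Cl(g) already on the product side): +8.9 kcal
(3) as written (CH3Cl(g) already on the product side): -19.6 kcal
(4) reversed (reverse to put C2H4Cl2(l) on the reactant side): +39.9 kcal
+9.0 = (+8.9) + (-19.6) + (+39.9) + x
x = (+9.0 − (+29.2)) / (1) = -20.2 kcal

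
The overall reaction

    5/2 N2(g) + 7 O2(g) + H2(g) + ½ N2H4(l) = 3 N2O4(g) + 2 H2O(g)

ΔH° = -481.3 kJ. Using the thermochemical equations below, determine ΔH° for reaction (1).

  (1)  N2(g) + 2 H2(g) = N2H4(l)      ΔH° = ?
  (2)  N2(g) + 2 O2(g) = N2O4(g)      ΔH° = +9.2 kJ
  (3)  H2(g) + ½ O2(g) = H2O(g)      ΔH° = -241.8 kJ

(1) reversed and × 1/2 (reverse to put N2H4(l) on the reactant side; ×1/2 to match 1/2 N2H4(l) in the target): contributes −1/2·x
(2) × 3 (×3 to match 3 N2O4(g) in the target): (3)·(+9.2) = +27.6 kJ
(3) × 2 (×2 to match 2 H2O(g) in the target): (2)·(-241.8) = -483.6 kJ
-481.3 = (+27.6) + (-483.6) − 1/2·x
x = (-481.3 − (-456.0)) / (-1/2) = 50.6 kJ

ΔH° = 50.6 kJ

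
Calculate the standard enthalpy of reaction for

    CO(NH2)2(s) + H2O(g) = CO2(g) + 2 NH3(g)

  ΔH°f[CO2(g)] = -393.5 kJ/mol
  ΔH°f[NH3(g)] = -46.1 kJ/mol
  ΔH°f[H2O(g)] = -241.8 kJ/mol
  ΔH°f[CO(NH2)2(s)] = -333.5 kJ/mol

ΔH_rxn = 89.6 kJ/mol

Products: 1·(-393.5) + 2·(-46.1) = -485.7
Reactants: 1·(-333.5) + 1·(-241.8) = -575.3
ΔH_rxn = (-485.7) − (-575.3) = 89.6 kJ/mol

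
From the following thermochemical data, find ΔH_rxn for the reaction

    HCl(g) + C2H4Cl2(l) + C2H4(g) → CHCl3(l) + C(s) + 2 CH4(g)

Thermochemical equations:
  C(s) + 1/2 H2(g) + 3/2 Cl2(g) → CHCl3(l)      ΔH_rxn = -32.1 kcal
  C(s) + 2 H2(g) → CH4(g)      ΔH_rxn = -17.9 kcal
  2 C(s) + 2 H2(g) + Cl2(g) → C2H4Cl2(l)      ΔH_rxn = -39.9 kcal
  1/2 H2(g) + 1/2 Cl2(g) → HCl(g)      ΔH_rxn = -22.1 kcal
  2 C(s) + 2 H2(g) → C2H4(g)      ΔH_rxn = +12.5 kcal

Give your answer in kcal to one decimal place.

equation 1 as written: -32.1 kcal
equation 2 × 2: (2)·(-17.9) = -35.8 kcal
equation 3 reversed: +39.9 kcal
equation 4 reversed: +22.1 kcal
equation 5 reversed: -12.5 kcal
ΔH_rxn = (-32.1) + (-35.8) + (+39.9) + (+22.1) + (-12.5) = -18.4 kcal

ΔH_rxn = -18.4 kcal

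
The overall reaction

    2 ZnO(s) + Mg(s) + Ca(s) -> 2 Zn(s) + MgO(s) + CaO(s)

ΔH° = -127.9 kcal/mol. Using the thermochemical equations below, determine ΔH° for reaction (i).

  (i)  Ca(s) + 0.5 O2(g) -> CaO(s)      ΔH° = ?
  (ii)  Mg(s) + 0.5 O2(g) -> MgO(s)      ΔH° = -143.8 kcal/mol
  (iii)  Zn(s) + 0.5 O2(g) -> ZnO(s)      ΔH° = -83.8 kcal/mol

(i) as written (CaO(s) already on the product side): contributes x
(ii) as written (MgO(s) already on the product side): -143.8 kcal/mol
(iii) reversed and × 2 (ZnO(s) must end up as a reactant; scale by 2 for the 2 ZnO(s)): (-2)·(-83.8) = +167.6 kcal/mol
-127.9 = (-143.8) + (+167.6) + x
x = (-127.9 − (+23.8)) / (1) = -151.7 kcal/mol

ΔH° = -151.7 kcal/mol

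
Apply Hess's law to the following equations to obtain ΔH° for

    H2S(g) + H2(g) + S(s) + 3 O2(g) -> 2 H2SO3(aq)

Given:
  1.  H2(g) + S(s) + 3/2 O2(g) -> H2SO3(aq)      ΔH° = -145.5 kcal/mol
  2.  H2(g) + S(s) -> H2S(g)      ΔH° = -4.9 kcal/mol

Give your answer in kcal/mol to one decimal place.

eq. 1 × 2 (scale by 2 for the 2 H2SO3(aq)): (2)·(-145.5) = -291.0 kcal/mol
eq. 2 reversed (reverse to put H2S(g) on the reactant side): +4.9 kcal/mol
Summing the manipulated equations, ΔH° = (-291.0) + (+4.9) = -286.1 kcal/mol

ΔH° = -286.1 kcal/mol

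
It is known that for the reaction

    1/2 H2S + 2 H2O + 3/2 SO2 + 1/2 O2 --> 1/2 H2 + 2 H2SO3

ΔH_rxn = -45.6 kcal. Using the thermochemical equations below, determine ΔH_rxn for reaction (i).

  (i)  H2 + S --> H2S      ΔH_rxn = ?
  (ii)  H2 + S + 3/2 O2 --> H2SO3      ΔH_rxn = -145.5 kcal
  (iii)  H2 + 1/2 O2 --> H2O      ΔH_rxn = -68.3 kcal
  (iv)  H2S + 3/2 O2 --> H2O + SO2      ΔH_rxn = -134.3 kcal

(i) reversed and × 2: contributes −2·x
(ii) × 2: (2)·(-145.5) = -291.0 kcal
(iii) reversed and × 1/2: (-1/2)·(-68.3) = +34.15 kcal
(iv) reversed and × 3/2: (-3/2)·(-134.3) = +201.45 kcal
-45.6 = (-291.0) + (+34.15) + (+201.45) − 2·x
x = (-45.6 − (-55.4)) / (-2) = -4.9 kcal

ΔH_rxn = -4.9 kcal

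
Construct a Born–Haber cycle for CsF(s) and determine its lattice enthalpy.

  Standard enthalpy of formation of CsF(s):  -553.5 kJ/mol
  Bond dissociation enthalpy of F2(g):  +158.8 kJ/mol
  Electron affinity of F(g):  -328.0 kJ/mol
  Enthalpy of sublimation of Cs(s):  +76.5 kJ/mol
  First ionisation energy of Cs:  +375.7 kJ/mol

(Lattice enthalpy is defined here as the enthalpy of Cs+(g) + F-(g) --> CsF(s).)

U = -757.1 kJ/mol

ΔHf° = 1·ΔHsub + 1·(ΣIE) + 1/2·D(F2) + 1·EA + U
-553.5 = 1·(+76.5) + 1·(+375.7) + 1/2·(+158.8) + 1·(-328.0) + U
U = -553.5 − (+203.6) = -757.1 kJ/mol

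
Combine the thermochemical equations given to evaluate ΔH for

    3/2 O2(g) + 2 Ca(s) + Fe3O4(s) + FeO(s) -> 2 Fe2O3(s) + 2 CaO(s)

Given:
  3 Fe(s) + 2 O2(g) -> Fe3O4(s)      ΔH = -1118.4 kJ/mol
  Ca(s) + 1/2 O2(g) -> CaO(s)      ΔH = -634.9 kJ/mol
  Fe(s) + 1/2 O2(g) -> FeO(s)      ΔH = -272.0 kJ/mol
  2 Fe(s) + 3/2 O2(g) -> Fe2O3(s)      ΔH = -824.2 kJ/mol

ΔH = -1527.8 kJ/mol

equation 1 reversed: +1118.4 kJ/mol
equation 2 × 2: (2)·(-634.9) = -1269.8 kJ/mol
equation 3 reversed: +272.0 kJ/mol
equation 4 × 2: (2)·(-824.2) = -1648.4 kJ/mol
Since enthalpy is a state function, ΔH = (+1118.4) + (-1269.8) + (+272.0) + (-1648.4) = -1527.8 kJ/mol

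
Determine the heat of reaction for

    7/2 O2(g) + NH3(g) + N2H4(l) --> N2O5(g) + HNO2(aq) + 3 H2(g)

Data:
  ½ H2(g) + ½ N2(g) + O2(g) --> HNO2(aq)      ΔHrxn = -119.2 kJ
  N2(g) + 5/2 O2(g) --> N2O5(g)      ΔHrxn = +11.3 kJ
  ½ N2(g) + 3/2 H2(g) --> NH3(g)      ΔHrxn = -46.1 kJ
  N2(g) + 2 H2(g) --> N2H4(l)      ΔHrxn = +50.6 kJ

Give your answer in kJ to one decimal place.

equation 1 as written (HNO2(aq) already on the product side): -119.2 kJ
equation 2 as written (N2O5(g) already on the product side): +11.3 kJ
equation 3 reversed (reverse to put NH3(g) on the reactant side): +46.1 kJ
equation 4 reversed (N2H4(l) must end up as a reactant): -50.6 kJ
Combining the equations, ΔHrxn = (1)·(-119.2) + (1)·(+11.3) + (-1)·(-46.1) + (-1)·(+50.6) = -112.4 kJ

ΔHrxn = -112.4 kJ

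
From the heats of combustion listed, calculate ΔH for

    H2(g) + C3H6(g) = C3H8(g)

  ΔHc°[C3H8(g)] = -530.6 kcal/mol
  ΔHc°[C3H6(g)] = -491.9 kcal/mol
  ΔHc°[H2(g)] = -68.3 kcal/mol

ΔH = -29.6 kcal/mol

Using ΔH = Σ nΔHc°(reactants) − Σ nΔHc°(products):
= [1·(-68.3) + 1·(-491.9)] − [1·(-530.6)]
= -29.6 kcal/mol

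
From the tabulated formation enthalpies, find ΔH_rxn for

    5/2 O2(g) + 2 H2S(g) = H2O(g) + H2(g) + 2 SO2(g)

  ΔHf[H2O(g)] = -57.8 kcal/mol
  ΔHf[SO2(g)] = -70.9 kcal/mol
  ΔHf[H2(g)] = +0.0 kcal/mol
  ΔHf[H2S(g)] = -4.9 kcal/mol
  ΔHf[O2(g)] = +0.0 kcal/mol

ΔH_rxn = -189.8 kcal/mol

Products: 1·(-57.8) + 1·(+0.0) + 2·(-70.9) = -199.6
Reactants: 5/2·(+0.0) + 2·(-4.9) = -9.8
ΔH_rxn = (-199.6) − (-9.8) = -189.8 kcal/mol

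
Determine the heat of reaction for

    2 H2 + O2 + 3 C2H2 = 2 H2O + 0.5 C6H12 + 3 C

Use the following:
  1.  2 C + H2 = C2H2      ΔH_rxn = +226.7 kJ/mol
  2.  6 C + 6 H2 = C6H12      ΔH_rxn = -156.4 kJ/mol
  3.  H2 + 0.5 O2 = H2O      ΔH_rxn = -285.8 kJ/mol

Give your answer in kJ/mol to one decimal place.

ΔH_rxn = -1329.9 kJ/mol

eq. 1 reversed and × 3: (-3)·(+226.7) = -680.1 kJ/mol
eq. 2 × 1/2: (1/2)·(-156.4) = -78.2 kJ/mol
eq. 3 × 2: (2)·(-285.8) = -571.6 kJ/mol
ΔH_rxn = (-680.1) + (-78.2) + (-571.6) = -1329.9 kJ/mol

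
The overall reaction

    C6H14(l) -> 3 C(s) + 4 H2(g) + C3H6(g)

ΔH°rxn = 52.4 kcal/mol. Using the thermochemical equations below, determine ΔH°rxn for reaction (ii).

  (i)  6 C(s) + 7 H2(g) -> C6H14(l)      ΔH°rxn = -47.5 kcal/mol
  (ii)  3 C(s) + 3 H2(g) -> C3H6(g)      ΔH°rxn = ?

(i) reversed: +47.5 kcal/mol
(ii) as written: contributes x
+52.4 = (+47.5) + x
x = (+52.4 − (+47.5)) / (1) = 4.9 kcal/mol

ΔH°rxn = 4.9 kcal/mol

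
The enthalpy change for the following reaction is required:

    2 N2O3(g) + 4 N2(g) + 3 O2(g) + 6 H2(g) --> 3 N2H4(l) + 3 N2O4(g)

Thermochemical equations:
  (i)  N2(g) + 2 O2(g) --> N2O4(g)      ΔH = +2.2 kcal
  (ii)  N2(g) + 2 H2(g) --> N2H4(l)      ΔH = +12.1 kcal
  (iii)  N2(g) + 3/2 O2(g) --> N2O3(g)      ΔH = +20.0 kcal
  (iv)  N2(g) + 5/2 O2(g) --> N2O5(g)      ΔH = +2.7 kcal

ΔH = 2.9 kcal

(i) × 3 (×3 to match 3 N2O4(g) in the target): (3)·(+2.2) = +6.6 kcal
(ii) × 3 (scale by 3 for the 3 N2H4(l)): (3)·(+12.1) = +36.3 kcal
(iii) reversed and × 2 (N2O3(g) must end up as a reactant; ×2 to match 2 N2O3(g) in the target): (-2)·(+20.0) = -40.0 kcal
(iv): not needed (N2O5(g) appears nowhere else).
ΔH = (3)·(+2.2) + (3)·(+12.1) + (-2)·(+20.0) = 2.9 kcal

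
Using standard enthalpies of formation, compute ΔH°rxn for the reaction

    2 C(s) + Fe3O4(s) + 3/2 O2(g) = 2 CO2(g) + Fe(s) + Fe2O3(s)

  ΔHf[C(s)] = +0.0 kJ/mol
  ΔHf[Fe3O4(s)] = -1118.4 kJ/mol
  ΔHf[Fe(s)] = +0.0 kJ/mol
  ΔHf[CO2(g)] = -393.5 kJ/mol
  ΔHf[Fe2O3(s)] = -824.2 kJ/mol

ΔH°rxn = -492.8 kJ/mol

Products: 2·(-393.5) + 1·(+0.0) + 1·(-824.2) = -1611.2
Reactants: 2·(+0.0) + 1·(-1118.4) + 3/2·(+0.0) = -1118.4
ΔH°rxn = (-1611.2) − (-1118.4) = -492.8 kJ/mol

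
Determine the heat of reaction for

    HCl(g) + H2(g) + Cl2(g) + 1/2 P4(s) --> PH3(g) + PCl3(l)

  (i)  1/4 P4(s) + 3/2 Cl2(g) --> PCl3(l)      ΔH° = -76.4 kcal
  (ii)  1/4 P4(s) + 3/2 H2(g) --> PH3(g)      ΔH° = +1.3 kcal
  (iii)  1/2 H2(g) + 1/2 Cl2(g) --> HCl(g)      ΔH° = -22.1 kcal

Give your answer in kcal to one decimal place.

ΔH° = -53.0 kcal

(i) as written: -76.4 kcal
(ii) as written: +1.3 kcal
(iii) reversed: +22.1 kcal
Since enthalpy is a state function, ΔH° = (1)·(-76.4) + (1)·(+1.3) + (-1)·(-22.1) = -53.0 kcal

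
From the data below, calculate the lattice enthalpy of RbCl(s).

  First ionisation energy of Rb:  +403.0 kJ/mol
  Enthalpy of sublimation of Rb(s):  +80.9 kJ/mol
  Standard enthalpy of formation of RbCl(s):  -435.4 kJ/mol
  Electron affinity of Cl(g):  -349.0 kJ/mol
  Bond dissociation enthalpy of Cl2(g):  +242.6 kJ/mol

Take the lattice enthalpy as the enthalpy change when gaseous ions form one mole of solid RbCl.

U = -691.6 kJ/mol

ΔHf° = 1·ΔHsub + 1·(ΣIE) + 1/2·D(Cl2) + 1·EA + U
-435.4 = 1·(+80.9) + 1·(+403.0) + 1/2·(+242.6) + 1·(-349.0) + U
U = -435.4 − (+256.2) = -691.6 kJ/mol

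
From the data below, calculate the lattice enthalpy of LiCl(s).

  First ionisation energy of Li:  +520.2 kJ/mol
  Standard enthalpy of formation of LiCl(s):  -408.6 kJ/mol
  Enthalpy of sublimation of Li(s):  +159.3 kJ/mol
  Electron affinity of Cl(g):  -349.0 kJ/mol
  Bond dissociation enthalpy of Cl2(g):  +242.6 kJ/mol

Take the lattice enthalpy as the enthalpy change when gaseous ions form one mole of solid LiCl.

ΔHf° = 1·ΔHsub + 1·(ΣIE) + 1/2·D(Cl2) + 1·EA + U
-408.6 = 1·(+159.3) + 1·(+520.2) + 1/2·(+242.6) + 1·(-349.0) + U
U = -408.6 − (+451.8) = -860.4 kJ/mol

U = -860.4 kJ/mol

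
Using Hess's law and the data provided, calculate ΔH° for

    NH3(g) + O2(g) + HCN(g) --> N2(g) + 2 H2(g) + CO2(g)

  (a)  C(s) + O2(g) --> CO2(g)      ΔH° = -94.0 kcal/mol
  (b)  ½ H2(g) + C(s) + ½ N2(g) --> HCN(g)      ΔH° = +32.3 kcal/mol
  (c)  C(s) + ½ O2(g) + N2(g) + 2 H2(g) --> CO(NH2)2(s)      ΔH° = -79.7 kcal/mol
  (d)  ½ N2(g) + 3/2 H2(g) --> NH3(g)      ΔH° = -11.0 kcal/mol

ΔH° = -115.3 kcal/mol

(a) as written (CO2(g) already on the product side): -94.0 kcal/mol
(b) reversed (reverse to put HCN(g) on the reactant side): -32.3 kcal/mol
(c): not needed (CO(NH2)2(s) appears nowhere else).
(d) reversed (NH3(g) must end up as a reactant): +11.0 kcal/mol
ΔH° = (-94.0) + (-32.3) + (+11.0) = -115.3 kcal/mol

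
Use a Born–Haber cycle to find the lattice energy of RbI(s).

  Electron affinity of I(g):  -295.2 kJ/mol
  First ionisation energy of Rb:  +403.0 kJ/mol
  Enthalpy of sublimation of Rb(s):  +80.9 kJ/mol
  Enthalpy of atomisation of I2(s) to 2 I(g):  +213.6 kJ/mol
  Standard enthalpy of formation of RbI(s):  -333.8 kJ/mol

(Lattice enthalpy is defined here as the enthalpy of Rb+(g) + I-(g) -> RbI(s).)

ΔHf° = 1·ΔHsub + 1·(ΣIE) + 1/2·D(I2) + 1·EA + U
-333.8 = 1·(+80.9) + 1·(+403.0) + 1/2·(+213.6) + 1·(-295.2) + U
U = -333.8 − (+295.5) = -629.3 kJ/mol

U = -629.3 kJ/mol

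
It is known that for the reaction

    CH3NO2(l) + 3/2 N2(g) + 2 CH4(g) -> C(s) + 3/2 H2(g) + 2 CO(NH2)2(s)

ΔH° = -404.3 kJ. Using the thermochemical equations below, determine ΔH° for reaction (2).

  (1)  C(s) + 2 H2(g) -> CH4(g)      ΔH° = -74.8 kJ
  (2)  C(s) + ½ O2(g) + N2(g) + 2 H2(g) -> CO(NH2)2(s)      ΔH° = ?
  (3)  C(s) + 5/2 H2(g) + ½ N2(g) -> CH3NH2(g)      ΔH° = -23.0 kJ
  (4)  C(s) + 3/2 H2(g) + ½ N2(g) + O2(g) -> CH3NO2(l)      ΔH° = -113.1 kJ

ΔH° = -333.5 kJ

(1) reversed and × 2: (-2)·(-74.8) = +149.6 kJ
(2) × 2: contributes 2·x
(3): not needed.
(4) reversed: +113.1 kJ
-404.3 = (+149.6) + (+113.1) + 2·x
x = (-404.3 − (+262.7)) / (2) = -333.5 kJ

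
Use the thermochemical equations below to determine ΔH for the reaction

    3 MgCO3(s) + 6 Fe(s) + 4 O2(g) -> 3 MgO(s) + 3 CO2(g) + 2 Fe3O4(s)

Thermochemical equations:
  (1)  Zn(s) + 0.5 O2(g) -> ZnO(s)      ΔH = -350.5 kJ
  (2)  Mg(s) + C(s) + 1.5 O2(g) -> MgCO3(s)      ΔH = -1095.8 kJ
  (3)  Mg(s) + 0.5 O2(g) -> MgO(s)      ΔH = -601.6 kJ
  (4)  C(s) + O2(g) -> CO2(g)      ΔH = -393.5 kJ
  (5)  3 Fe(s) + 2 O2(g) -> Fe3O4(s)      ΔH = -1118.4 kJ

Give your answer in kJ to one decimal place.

ΔH = -1934.7 kJ

(1): not needed.
(2) reversed and × 3: (-3)·(-1095.8) = +3287.4 kJ
(3) × 3: (3)·(-601.6) = -1804.8 kJ
(4) × 3: (3)·(-393.5) = -1180.5 kJ
(5) × 2: (2)·(-1118.4) = -2236.8 kJ
Summing the manipulated equations, ΔH = (-3)·(-1095.8) + (3)·(-601.6) + (3)·(-393.5) + (2)·(-1118.4) = -1934.7 kJ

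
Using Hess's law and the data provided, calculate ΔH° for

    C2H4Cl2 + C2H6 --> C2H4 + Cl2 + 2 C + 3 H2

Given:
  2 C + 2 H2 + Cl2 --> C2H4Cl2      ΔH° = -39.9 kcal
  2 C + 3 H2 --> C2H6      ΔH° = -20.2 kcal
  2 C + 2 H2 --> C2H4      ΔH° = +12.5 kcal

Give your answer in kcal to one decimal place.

ΔH° = 72.6 kcal

equation 1 reversed (reverse to put C2H4Cl2 on the reactant side): +39.9 kcal
equation 2 reversed (reverse to put C2H6 on the reactant side): +20.2 kcal
equation 3 as written (C2H4 already on the product side): +12.5 kcal
ΔH° = (+39.9) + (+20.2) + (+12.5) = 72.6 kcal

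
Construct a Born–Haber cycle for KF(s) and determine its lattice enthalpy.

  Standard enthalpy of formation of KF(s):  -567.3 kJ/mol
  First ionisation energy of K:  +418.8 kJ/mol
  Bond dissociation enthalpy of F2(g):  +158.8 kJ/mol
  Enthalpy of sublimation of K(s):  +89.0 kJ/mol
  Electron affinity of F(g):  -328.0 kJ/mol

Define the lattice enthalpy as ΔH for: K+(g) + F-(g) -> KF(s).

U = -826.5 kJ/mol

ΔHf° = 1·ΔHsub + 1·(ΣIE) + 1/2·D(F2) + 1·EA + U
-567.3 = 1·(+89.0) + 1·(+418.8) + 1/2·(+158.8) + 1·(-328.0) + U
U = -567.3 − (+259.2) = -826.5 kJ/mol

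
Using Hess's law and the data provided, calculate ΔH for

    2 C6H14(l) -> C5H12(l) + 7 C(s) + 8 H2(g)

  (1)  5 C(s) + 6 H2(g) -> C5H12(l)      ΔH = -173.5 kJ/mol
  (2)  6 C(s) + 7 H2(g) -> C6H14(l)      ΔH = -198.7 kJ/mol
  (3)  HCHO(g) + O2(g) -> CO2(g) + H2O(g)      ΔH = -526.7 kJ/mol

ΔH = 223.9 kJ/mol

(1) as written (C5H12(l) already on the product side): -173.5 kJ/mol
(2) reversed and × 2 (C6H14(l) must end up as a reactant; ×2 to match 2 C6H14(l) in the target): (-2)·(-198.7) = +397.4 kJ/mol
(3): not needed (CO2(g) appears nowhere else).
Since enthalpy is a state function, ΔH = (-173.5) + (+397.4) = 223.9 kJ/mol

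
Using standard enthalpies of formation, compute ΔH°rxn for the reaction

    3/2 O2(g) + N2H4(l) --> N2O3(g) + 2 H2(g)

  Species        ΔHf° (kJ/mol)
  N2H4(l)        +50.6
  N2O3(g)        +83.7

ΔH°rxn = 33.1 kJ/mol

ΔH°rxn = Σ nΔHf°(products) − Σ nΔHf°(reactants).
Products: 1·(+83.7) + 2·(+0.0) = +83.7
Reactants: 3/2·(+0.0) + 1·(+50.6) = +50.6
ΔH°rxn = (+83.7) − (+50.6) = 33.1 kJ/mol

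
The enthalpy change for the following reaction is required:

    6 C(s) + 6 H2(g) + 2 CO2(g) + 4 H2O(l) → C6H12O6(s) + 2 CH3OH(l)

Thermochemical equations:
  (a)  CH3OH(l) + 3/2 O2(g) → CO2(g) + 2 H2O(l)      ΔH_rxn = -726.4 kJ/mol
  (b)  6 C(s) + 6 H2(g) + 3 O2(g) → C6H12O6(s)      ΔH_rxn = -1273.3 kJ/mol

(a) reversed and × 2 (CH3OH(l) must end up as a product; scale by 2 for the 2 CH3OH(l)): (-2)·(-726.4) = +1452.8 kJ/mol
(b) as written (C6H12O6(s) already on the product side): -1273.3 kJ/mol
Combining the equations, ΔH_rxn = (-2)·(-726.4) + (1)·(-1273.3) = 179.5 kJ/mol

ΔH_rxn = 179.5 kJ/mol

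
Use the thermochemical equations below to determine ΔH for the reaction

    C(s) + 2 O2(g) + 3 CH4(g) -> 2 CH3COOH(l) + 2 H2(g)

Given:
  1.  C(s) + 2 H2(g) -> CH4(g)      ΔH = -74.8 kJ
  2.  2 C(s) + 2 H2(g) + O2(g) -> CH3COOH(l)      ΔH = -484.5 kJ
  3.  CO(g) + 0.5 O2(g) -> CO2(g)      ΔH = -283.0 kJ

ΔH = -744.6 kJ

eq. 1 reversed and × 3 (CH4(g) must end up as a reactant; scale by 3 for the 3 CH4(g)): (-3)·(-74.8) = +224.4 kJ
eq. 2 × 2 (×2 to match 2 CH3COOH(l) in the target): (2)·(-484.5) = -969.0 kJ
eq. 3: not needed (CO2(g) appears nowhere else).
Combining the equations, ΔH = (+224.4) + (-969.0) = -744.6 kJ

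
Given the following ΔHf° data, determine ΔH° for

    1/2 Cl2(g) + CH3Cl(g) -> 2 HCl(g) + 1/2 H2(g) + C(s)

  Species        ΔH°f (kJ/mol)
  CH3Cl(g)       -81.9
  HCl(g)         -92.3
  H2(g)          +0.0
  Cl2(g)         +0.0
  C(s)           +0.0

ΔH° = -102.7 kJ/mol

ΔH°rxn = Σ nΔHf°(products) − Σ nΔHf°(reactants).
Products: 2·(-92.3) + 1/2·(+0.0) + 1·(+0.0) = -184.6
Reactants: 1/2·(+0.0) + 1·(-81.9) = -81.9
ΔH° = (-184.6) − (-81.9) = -102.7 kJ/mol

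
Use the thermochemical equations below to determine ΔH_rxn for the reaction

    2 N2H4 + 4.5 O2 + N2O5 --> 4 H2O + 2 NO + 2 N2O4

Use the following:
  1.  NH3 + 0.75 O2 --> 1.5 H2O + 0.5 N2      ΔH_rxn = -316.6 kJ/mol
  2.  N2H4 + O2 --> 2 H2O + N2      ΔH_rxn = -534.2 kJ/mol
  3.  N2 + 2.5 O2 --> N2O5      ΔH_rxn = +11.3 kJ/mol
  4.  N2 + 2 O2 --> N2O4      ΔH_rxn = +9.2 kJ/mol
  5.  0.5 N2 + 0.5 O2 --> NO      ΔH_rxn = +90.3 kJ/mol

ΔH_rxn = -880.7 kJ/mol

eq. 1: not needed (NH3 appears nowhere else).
eq. 2 × 2 (×2 to match 2 N2H4 in the target): (2)·(-534.2) = -1068.4 kJ/mol
eq. 3 reversed (N2O5 must end up as a reactant): -11.3 kJ/mol
eq. 4 × 2 (scale by 2 for the 2 N2O4): (2)·(+9.2) = +18.4 kJ/mol
eq. 5 × 2 (×2 to match 2 NO in the target): (2)·(+90.3) = +180.6 kJ/mol
ΔH_rxn = (-1068.4) + (-11.3) + (+18.4) + (+180.6) = -880.7 kJ/mol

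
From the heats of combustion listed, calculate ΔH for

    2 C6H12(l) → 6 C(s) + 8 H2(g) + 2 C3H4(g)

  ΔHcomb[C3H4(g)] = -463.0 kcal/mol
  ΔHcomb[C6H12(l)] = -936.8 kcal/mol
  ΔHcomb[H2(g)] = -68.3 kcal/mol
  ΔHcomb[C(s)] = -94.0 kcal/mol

With combustion enthalpies, reactants minus products:
= [2·(-936.8)] − [6·(-94.0) + 8·(-68.3) + 2·(-463.0)]
= 162.8 kcal/mol

ΔH = 162.8 kcal/mol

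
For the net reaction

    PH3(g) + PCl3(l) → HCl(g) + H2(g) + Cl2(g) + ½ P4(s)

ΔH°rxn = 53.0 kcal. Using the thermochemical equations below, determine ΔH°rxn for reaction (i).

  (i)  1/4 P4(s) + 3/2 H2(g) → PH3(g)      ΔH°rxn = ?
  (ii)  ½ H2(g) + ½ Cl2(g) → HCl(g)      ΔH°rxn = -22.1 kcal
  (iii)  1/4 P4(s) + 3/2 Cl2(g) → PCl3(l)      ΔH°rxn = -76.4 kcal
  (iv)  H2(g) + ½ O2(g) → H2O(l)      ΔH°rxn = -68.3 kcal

ΔH°rxn = 1.3 kcal

(i) reversed: contributes −x
(ii) as written: -22.1 kcal
(iii) reversed: +76.4 kcal
(iv): not needed.
+53.0 = (-22.1) + (+76.4) − x
x = (+53.0 − (+54.3)) / (-1) = 1.3 kcal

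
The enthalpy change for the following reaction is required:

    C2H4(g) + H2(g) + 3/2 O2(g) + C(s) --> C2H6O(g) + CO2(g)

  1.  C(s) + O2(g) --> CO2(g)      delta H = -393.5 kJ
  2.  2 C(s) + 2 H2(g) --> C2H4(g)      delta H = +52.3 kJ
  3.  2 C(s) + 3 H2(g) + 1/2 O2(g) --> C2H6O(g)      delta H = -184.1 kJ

delta H = -629.9 kJ

eq. 1 as written: -393.5 kJ
eq. 2 reversed: -52.3 kJ
eq. 3 as written: -184.1 kJ
Summing the manipulated equations, delta H = (1)·(-393.5) + (-1)·(+52.3) + (1)·(-184.1) = -629.9 kJ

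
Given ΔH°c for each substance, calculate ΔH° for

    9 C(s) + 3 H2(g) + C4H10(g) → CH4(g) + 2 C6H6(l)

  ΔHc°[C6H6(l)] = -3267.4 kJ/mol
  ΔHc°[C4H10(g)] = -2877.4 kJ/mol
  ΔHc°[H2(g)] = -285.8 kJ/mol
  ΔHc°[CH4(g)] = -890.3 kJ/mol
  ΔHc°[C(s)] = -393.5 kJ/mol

ΔH° = 148.8 kJ/mol

Using ΔH = Σ nΔHc°(reactants) − Σ nΔHc°(products):
= [9·(-393.5) + 3·(-285.8) + 1·(-2877.4)] − [1·(-890.3) + 2·(-3267.4)]
= 148.8 kJ/mol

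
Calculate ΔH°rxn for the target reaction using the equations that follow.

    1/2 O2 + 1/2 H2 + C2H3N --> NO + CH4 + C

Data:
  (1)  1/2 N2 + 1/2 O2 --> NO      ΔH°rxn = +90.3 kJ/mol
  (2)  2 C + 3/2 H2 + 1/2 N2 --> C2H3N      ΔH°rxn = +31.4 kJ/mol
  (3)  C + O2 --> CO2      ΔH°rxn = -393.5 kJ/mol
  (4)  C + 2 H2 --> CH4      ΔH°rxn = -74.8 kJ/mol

(1) as written (NO already on the product side): +90.3 kJ/mol
(2) reversed (reverse to put C2H3N on the reactant side): -31.4 kJ/mol
(3): not needed (CO2 appears nowhere else).
(4) as written (CH4 already on the product side): -74.8 kJ/mol
Combining the equations, ΔH°rxn = (1)·(+90.3) + (-1)·(+31.4) + (1)·(-74.8) = -15.9 kJ/mol

ΔH°rxn = -15.9 kJ/mol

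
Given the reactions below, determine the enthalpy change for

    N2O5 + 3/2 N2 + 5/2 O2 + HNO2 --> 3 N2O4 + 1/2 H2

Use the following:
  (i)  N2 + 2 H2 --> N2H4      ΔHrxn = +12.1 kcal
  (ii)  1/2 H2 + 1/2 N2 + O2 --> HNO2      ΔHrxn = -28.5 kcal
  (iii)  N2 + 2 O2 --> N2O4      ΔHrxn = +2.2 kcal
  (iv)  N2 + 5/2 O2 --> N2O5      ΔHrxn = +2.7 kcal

ΔHrxn = 32.4 kcal

(i): not needed (N2H4 appears nowhere else).
(ii) reversed (reverse to put HNO2 on the reactant side): +28.5 kcal
(iii) × 3 (×3 to match 3 N2O4 in the target): (3)·(+2.2) = +6.6 kcal
(iv) reversed (N2O5 must end up as a reactant): -2.7 kcal
ΔHrxn = (+28.5) + (+6.6) + (-2.7) = 32.4 kcal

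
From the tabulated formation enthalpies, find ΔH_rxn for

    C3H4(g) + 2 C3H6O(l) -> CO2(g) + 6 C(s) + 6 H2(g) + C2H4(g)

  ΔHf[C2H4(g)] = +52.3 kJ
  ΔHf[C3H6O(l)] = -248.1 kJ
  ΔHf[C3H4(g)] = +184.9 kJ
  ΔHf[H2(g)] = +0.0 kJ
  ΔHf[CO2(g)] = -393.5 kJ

Products: 1·(-393.5) + 6·(+0.0) + 6·(+0.0) + 1·(+52.3) = -341.2
Reactants: 1·(+184.9) + 2·(-248.1) = -311.3
ΔH_rxn = (-341.2) − (-311.3) = -29.9 kJ

ΔH_rxn = -29.9 kJ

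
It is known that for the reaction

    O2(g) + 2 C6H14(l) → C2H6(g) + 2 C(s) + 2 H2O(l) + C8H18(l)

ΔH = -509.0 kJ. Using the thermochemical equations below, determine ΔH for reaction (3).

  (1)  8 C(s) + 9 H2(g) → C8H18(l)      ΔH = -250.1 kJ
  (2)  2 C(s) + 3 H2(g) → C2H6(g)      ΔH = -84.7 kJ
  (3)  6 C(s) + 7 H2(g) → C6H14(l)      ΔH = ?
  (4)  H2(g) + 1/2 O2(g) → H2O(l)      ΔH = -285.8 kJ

(1) as written (C8H18(l) already on the product side): -250.1 kJ
(2) as written (C2H6(g) already on the product side): -84.7 kJ
(3) reversed and × 2 (reverse to put C6H14(l) on the reactant side; scale by 2 for the 2 C6H14(l)): contributes −2·x
(4) × 2 (×2 to match 2 H2O(l) in the target): (2)·(-285.8) = -571.6 kJ
-509.0 = (-250.1) + (-84.7) + (-571.6) − 2·x
x = (-509.0 − (-906.4)) / (-2) = -198.7 kJ

ΔH = -198.7 kJ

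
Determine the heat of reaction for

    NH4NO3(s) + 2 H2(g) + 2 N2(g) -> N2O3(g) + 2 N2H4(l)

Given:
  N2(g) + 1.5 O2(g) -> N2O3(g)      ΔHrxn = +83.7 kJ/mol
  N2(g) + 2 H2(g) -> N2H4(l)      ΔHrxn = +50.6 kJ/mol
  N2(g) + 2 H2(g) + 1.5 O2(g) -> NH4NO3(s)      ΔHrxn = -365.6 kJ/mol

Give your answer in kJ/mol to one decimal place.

ΔHrxn = 550.5 kJ/mol

equation 1 as written (N2O3(g) already on the product side): +83.7 kJ/mol
equation 2 × 2 (×2 to match 2 N2H4(l) in the target): (2)·(+50.6) = +101.2 kJ/mol
equation 3 reversed (NH4NO3(s) must end up as a reactant): +365.6 kJ/mol
ΔHrxn = (+83.7) + (+101.2) + (+365.6) = 550.5 kJ/mol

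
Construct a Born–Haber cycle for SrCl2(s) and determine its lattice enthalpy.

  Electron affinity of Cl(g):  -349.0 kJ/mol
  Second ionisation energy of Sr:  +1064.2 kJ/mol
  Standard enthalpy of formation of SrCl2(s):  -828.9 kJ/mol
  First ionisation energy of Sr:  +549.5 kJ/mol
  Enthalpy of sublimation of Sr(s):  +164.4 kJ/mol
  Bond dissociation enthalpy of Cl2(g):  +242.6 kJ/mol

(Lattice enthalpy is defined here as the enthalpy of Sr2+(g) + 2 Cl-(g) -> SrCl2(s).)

U = -2151.6 kJ/mol

ΔHf° = 1·ΔHsub + 1·(ΣIE) + 1·D(Cl2) + 2·EA + U
-828.9 = 1·(+164.4) + 1·(+1613.7) + 1·(+242.6) + 2·(-349.0) + U
U = -828.9 − (+1322.7) = -2151.6 kJ/mol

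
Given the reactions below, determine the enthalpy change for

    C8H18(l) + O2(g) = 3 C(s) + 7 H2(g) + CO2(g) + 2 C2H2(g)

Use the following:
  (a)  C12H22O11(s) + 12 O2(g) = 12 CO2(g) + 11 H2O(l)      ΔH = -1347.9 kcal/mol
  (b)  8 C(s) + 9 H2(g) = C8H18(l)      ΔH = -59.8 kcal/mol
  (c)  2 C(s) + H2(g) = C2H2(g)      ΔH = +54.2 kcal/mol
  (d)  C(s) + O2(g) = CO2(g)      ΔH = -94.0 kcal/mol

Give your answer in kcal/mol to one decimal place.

ΔH = 74.2 kcal/mol

(a): not needed.
(b) reversed: +59.8 kcal/mol
(c) × 2: (2)·(+54.2) = +108.4 kcal/mol
(d) as written: -94.0 kcal/mol
Since enthalpy is a state function, ΔH = (+59.8) + (+108.4) + (-94.0) = 74.2 kcal/mol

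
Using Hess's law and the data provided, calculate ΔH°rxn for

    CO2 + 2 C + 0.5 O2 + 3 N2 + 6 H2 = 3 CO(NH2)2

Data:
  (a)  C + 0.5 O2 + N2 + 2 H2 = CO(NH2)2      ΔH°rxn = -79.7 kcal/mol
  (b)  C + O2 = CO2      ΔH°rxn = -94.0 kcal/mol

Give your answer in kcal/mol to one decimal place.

ΔH°rxn = -145.1 kcal/mol

(a) × 3: (3)·(-79.7) = -239.1 kcal/mol
(b) reversed: +94.0 kcal/mol
ΔH°rxn = (3)·(-79.7) + (-1)·(-94.0) = -145.1 kcal/mol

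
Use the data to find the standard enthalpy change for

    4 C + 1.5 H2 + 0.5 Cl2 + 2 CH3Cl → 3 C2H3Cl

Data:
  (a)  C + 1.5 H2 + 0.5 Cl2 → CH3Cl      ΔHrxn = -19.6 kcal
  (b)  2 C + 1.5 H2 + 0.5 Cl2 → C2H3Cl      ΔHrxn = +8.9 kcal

ΔHrxn = 65.9 kcal

(a) reversed and × 2 (CH3Cl must end up as a reactant; scale by 2 for the 2 CH3Cl): (-2)·(-19.6) = +39.2 kcal
(b) × 3 (×3 to match 3 C2H3Cl in the target): (3)·(+8.9) = +26.7 kcal
ΔHrxn = (+39.2) + (+26.7) = 65.9 kcal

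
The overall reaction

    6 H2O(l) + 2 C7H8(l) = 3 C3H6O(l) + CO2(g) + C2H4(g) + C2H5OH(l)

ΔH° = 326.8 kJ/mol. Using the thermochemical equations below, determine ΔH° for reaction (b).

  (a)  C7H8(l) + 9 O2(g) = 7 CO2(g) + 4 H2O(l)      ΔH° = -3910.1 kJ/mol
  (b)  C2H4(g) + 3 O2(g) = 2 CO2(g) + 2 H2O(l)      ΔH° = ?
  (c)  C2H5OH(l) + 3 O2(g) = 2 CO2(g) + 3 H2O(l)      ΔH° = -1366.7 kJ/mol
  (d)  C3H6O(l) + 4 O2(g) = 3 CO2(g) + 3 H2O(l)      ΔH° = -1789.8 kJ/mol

(a) × 2: (2)·(-3910.1) = -7820.2 kJ/mol
(b) reversed: contributes −x
(c) reversed: +1366.7 kJ/mol
(d) reversed and × 3: (-3)·(-1789.8) = +5369.4 kJ/mol
+326.8 = (-7820.2) + (+1366.7) + (+5369.4) − x
x = (+326.8 − (-1084.1)) / (-1) = -1410.9 kJ/mol

ΔH° = -1410.9 kJ/mol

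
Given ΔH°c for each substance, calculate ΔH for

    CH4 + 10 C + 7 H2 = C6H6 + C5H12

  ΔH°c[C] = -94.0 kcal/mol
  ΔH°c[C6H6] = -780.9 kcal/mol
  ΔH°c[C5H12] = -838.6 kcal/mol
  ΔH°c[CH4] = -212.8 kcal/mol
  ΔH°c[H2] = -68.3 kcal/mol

With combustion enthalpies, reactants minus products:
= [1·(-212.8) + 10·(-94.0) + 7·(-68.3)] − [1·(-780.9) + 1·(-838.6)]
= -11.4 kcal/mol

ΔH = -11.4 kcal/mol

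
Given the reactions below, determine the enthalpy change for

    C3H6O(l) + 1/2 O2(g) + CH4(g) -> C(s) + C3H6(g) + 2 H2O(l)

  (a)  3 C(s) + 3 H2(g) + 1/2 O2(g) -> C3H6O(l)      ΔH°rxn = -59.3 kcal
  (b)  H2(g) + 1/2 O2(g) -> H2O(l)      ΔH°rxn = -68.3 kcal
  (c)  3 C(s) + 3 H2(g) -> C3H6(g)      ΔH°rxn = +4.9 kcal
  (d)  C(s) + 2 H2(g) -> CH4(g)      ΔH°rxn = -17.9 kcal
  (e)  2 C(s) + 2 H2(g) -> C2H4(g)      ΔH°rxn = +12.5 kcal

ΔH°rxn = -54.5 kcal

(a) reversed (C3H6O(l) must end up as a reactant): +59.3 kcal
(b) × 2 (scale by 2 for the 2 H2O(l)): (2)·(-68.3) = -136.6 kcal
(c) as written (C3H6(g) already on the product side): +4.9 kcal
(d) reversed (CH4(g) must end up as a reactant): +17.9 kcal
(e): not needed (C2H4(g) appears nowhere else).
ΔH°rxn = (-1)·(-59.3) + (2)·(-68.3) + (1)·(+4.9) + (-1)·(-17.9) = -54.5 kcal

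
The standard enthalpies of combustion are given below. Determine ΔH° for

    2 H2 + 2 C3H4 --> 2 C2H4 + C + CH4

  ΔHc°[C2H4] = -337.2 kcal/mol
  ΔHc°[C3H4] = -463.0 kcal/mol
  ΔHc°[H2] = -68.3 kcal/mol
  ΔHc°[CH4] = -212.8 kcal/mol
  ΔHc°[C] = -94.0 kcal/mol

ΔH° = -81.4 kcal/mol

With combustion enthalpies, reactants minus products:
= [2·(-68.3) + 2·(-463.0)] − [2·(-337.2) + 1·(-94.0) + 1·(-212.8)]
= -81.4 kcal/mol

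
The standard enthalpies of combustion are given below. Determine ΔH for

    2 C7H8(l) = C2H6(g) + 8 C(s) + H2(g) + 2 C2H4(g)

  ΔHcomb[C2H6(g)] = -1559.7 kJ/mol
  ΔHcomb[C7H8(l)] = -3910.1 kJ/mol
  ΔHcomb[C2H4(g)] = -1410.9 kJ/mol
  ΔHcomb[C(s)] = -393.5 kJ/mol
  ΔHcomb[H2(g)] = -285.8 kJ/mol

ΔH = -4.9 kJ/mol

Using ΔH = Σ nΔHc°(reactants) − Σ nΔHc°(products):
= [2·(-3910.1)] − [1·(-1559.7) + 8·(-393.5) + 1·(-285.8) + 2·(-1410.9)]
= -4.9 kJ/mol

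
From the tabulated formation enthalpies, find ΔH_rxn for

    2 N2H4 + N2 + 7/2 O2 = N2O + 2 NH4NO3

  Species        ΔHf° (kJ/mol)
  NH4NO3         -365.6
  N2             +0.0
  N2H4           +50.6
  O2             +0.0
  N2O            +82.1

Products: 1·(+82.1) + 2·(-365.6) = -649.1
Reactants: 2·(+50.6) + 1·(+0.0) + 7/2·(+0.0) = +101.2
ΔH_rxn = (-649.1) − (+101.2) = -750.3 kJ/mol

ΔH_rxn = -750.3 kJ/mol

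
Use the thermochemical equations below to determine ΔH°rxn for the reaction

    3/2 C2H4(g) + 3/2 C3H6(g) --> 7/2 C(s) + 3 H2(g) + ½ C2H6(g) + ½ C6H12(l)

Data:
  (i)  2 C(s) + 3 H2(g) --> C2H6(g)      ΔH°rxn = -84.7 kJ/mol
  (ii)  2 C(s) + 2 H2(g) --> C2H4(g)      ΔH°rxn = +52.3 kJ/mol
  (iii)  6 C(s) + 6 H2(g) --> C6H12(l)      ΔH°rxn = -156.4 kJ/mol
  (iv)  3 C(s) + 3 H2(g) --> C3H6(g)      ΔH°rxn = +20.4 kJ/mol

ΔH°rxn = -229.6 kJ/mol

(i) × 1/2 (×1/2 to match 1/2 C2H6(g) in the target): (1/2)·(-84.7) = -42.35 kJ/mol
(ii) reversed and × 3/2 (C2H4(g) must end up as a reactant; scale by 3/2 for the 3/2 C2H4(g)): (-3/2)·(+52.3) = -78.45 kJ/mol
(iii) × 1/2 (×1/2 to match 1/2 C6H12(l) in the target): (1/2)·(-156.4) = -78.2 kJ/mol
(iv) reversed and × 3/2 (C3H6(g) must end up as a reactant; scale by 3/2 for the 3/2 C3H6(g)): (-3/2)·(+20.4) = -30.6 kJ/mol
Since enthalpy is a state function, ΔH°rxn = (1/2)·(-84.7) + (-3/2)·(+52.3) + (1/2)·(-156.4) + (-3/2)·(+20.4) = -229.6 kJ/mol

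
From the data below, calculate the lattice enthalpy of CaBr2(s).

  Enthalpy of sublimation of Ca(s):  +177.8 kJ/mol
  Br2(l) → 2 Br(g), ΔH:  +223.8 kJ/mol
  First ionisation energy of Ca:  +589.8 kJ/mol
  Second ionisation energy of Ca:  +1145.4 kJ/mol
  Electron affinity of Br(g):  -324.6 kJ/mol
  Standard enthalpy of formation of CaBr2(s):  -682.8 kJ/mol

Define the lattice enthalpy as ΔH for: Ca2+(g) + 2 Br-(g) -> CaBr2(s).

U = -2170.4 kJ/mol

ΔHf° = 1·ΔHsub + 1·(ΣIE) + 1·D(Br2) + 2·EA + U
-682.8 = 1·(+177.8) + 1·(+1735.2) + 1·(+223.8) + 2·(-324.6) + U
U = -682.8 − (+1487.6) = -2170.4 kJ/mol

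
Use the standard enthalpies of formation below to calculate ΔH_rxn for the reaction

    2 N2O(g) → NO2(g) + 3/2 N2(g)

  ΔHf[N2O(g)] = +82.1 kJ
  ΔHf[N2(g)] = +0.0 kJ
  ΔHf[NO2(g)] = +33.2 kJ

Products: 1·(+33.2) + 3/2·(+0.0) = +33.2
Reactants: 2·(+82.1) = +164.2
ΔH_rxn = (+33.2) − (+164.2) = -131.0 kJ

ΔH_rxn = -131.0 kJ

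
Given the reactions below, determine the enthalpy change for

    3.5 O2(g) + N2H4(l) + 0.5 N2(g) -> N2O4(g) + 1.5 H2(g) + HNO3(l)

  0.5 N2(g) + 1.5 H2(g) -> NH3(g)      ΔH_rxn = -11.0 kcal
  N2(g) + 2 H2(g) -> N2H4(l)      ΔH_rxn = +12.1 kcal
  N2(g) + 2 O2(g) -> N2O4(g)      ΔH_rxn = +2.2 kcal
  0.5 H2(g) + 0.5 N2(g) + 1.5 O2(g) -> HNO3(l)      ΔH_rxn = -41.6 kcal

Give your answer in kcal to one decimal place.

equation 1: not needed.
equation 2 reversed: -12.1 kcal
equation 3 as written: +2.2 kcal
equation 4 as written: -41.6 kcal
By Hess's law, ΔH_rxn = (-1)·(+12.1) + (1)·(+2.2) + (1)·(-41.6) = -51.5 kcal

ΔH_rxn = -51.5 kcal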